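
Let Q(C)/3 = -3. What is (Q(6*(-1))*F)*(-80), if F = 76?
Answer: 54720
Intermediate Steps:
Q(C) = -9 (Q(C) = 3*(-3) = -9)
(Q(6*(-1))*F)*(-80) = -9*76*(-80) = -684*(-80) = 54720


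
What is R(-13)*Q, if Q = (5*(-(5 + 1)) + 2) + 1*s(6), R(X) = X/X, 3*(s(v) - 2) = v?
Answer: -24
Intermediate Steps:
s(v) = 2 + v/3
R(X) = 1
Q = -24 (Q = (5*(-(5 + 1)) + 2) + 1*(2 + (⅓)*6) = (5*(-1*6) + 2) + 1*(2 + 2) = (5*(-6) + 2) + 1*4 = (-30 + 2) + 4 = -28 + 4 = -24)
R(-13)*Q = 1*(-24) = -24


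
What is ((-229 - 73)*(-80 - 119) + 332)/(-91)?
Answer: -60430/91 ≈ -664.07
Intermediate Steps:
((-229 - 73)*(-80 - 119) + 332)/(-91) = (-302*(-199) + 332)*(-1/91) = (60098 + 332)*(-1/91) = 60430*(-1/91) = -60430/91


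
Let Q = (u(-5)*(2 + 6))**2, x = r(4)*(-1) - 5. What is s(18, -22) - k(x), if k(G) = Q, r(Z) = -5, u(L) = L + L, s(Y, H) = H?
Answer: -6422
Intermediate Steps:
u(L) = 2*L
x = 0 (x = -5*(-1) - 5 = 5 - 5 = 0)
Q = 6400 (Q = ((2*(-5))*(2 + 6))**2 = (-10*8)**2 = (-80)**2 = 6400)
k(G) = 6400
s(18, -22) - k(x) = -22 - 1*6400 = -22 - 6400 = -6422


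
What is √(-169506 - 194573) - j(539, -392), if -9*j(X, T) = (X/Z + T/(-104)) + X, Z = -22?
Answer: 13475/234 + I*√364079 ≈ 57.585 + 603.39*I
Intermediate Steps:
j(X, T) = -7*X/66 + T/936 (j(X, T) = -((X/(-22) + T/(-104)) + X)/9 = -((X*(-1/22) + T*(-1/104)) + X)/9 = -((-X/22 - T/104) + X)/9 = -(-T/104 + 21*X/22)/9 = -7*X/66 + T/936)
√(-169506 - 194573) - j(539, -392) = √(-169506 - 194573) - (-7/66*539 + (1/936)*(-392)) = √(-364079) - (-343/6 - 49/117) = I*√364079 - 1*(-13475/234) = I*√364079 + 13475/234 = 13475/234 + I*√364079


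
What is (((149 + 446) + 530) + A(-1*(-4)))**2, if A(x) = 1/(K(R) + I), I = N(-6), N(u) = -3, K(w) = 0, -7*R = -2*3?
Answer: 11383876/9 ≈ 1.2649e+6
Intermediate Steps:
R = 6/7 (R = -(-2)*3/7 = -1/7*(-6) = 6/7 ≈ 0.85714)
I = -3
A(x) = -1/3 (A(x) = 1/(0 - 3) = 1/(-3) = -1/3)
(((149 + 446) + 530) + A(-1*(-4)))**2 = (((149 + 446) + 530) - 1/3)**2 = ((595 + 530) - 1/3)**2 = (1125 - 1/3)**2 = (3374/3)**2 = 11383876/9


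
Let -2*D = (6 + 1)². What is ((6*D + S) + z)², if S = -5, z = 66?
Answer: 7396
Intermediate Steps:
D = -49/2 (D = -(6 + 1)²/2 = -½*7² = -½*49 = -49/2 ≈ -24.500)
((6*D + S) + z)² = ((6*(-49/2) - 5) + 66)² = ((-147 - 5) + 66)² = (-152 + 66)² = (-86)² = 7396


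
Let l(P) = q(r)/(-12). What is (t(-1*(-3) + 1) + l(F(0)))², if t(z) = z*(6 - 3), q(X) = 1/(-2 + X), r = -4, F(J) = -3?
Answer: 748225/5184 ≈ 144.33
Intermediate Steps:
t(z) = 3*z (t(z) = z*3 = 3*z)
l(P) = 1/72 (l(P) = 1/(-2 - 4*(-12)) = -1/12/(-6) = -⅙*(-1/12) = 1/72)
(t(-1*(-3) + 1) + l(F(0)))² = (3*(-1*(-3) + 1) + 1/72)² = (3*(3 + 1) + 1/72)² = (3*4 + 1/72)² = (12 + 1/72)² = (865/72)² = 748225/5184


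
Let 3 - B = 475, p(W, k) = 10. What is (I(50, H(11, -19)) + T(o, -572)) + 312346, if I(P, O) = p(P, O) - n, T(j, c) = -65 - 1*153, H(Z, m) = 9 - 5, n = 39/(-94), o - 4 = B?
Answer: 29341011/94 ≈ 3.1214e+5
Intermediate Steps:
B = -472 (B = 3 - 1*475 = 3 - 475 = -472)
o = -468 (o = 4 - 472 = -468)
n = -39/94 (n = 39*(-1/94) = -39/94 ≈ -0.41489)
H(Z, m) = 4
T(j, c) = -218 (T(j, c) = -65 - 153 = -218)
I(P, O) = 979/94 (I(P, O) = 10 - 1*(-39/94) = 10 + 39/94 = 979/94)
(I(50, H(11, -19)) + T(o, -572)) + 312346 = (979/94 - 218) + 312346 = -19513/94 + 312346 = 29341011/94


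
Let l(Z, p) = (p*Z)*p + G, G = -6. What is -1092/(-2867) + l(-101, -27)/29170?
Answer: -35851581/16726078 ≈ -2.1435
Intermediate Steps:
l(Z, p) = -6 + Z*p² (l(Z, p) = (p*Z)*p - 6 = (Z*p)*p - 6 = Z*p² - 6 = -6 + Z*p²)
-1092/(-2867) + l(-101, -27)/29170 = -1092/(-2867) + (-6 - 101*(-27)²)/29170 = -1092*(-1/2867) + (-6 - 101*729)*(1/29170) = 1092/2867 + (-6 - 73629)*(1/29170) = 1092/2867 - 73635*1/29170 = 1092/2867 - 14727/5834 = -35851581/16726078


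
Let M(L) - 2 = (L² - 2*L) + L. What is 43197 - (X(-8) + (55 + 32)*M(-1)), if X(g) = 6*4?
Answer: 42825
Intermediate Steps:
X(g) = 24
M(L) = 2 + L² - L (M(L) = 2 + ((L² - 2*L) + L) = 2 + (L² - L) = 2 + L² - L)
43197 - (X(-8) + (55 + 32)*M(-1)) = 43197 - (24 + (55 + 32)*(2 + (-1)² - 1*(-1))) = 43197 - (24 + 87*(2 + 1 + 1)) = 43197 - (24 + 87*4) = 43197 - (24 + 348) = 43197 - 1*372 = 43197 - 372 = 42825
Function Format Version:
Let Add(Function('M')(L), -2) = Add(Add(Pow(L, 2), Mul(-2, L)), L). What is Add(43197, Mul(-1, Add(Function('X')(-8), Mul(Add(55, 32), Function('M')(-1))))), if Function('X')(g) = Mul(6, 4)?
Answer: 42825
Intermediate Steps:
Function('X')(g) = 24
Function('M')(L) = Add(2, Pow(L, 2), Mul(-1, L)) (Function('M')(L) = Add(2, Add(Add(Pow(L, 2), Mul(-2, L)), L)) = Add(2, Add(Pow(L, 2), Mul(-1, L))) = Add(2, Pow(L, 2), Mul(-1, L)))
Add(43197, Mul(-1, Add(Function('X')(-8), Mul(Add(55, 32), Function('M')(-1))))) = Add(43197, Mul(-1, Add(24, Mul(Add(55, 32), Add(2, Pow(-1, 2), Mul(-1, -1)))))) = Add(43197, Mul(-1, Add(24, Mul(87, Add(2, 1, 1))))) = Add(43197, Mul(-1, Add(24, Mul(87, 4)))) = Add(43197, Mul(-1, Add(24, 348))) = Add(43197, Mul(-1, 372)) = Add(43197, -372) = 42825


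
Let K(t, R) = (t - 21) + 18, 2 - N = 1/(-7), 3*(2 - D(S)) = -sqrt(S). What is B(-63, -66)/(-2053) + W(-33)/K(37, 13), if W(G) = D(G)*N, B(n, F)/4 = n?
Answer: 60783/244307 + 5*I*sqrt(33)/238 ≈ 0.2488 + 0.12068*I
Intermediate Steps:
B(n, F) = 4*n
D(S) = 2 + sqrt(S)/3 (D(S) = 2 - (-1)*sqrt(S)/3 = 2 + sqrt(S)/3)
N = 15/7 (N = 2 - 1/(-7) = 2 - (-1)/7 = 2 - 1*(-1/7) = 2 + 1/7 = 15/7 ≈ 2.1429)
K(t, R) = -3 + t (K(t, R) = (-21 + t) + 18 = -3 + t)
W(G) = 30/7 + 5*sqrt(G)/7 (W(G) = (2 + sqrt(G)/3)*(15/7) = 30/7 + 5*sqrt(G)/7)
B(-63, -66)/(-2053) + W(-33)/K(37, 13) = (4*(-63))/(-2053) + (30/7 + 5*sqrt(-33)/7)/(-3 + 37) = -252*(-1/2053) + (30/7 + 5*(I*sqrt(33))/7)/34 = 252/2053 + (30/7 + 5*I*sqrt(33)/7)*(1/34) = 252/2053 + (15/119 + 5*I*sqrt(33)/238) = 60783/244307 + 5*I*sqrt(33)/238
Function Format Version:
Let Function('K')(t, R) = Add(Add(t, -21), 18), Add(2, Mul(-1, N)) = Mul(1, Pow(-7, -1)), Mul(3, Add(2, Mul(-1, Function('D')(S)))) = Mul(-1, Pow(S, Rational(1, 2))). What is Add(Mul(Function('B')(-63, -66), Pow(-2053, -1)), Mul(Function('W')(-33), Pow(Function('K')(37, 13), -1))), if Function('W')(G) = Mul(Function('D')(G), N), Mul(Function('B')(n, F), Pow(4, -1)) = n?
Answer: Add(Rational(60783, 244307), Mul(Rational(5, 238), I, Pow(33, Rational(1, 2)))) ≈ Add(0.24880, Mul(0.12068, I))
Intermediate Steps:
Function('B')(n, F) = Mul(4, n)
Function('D')(S) = Add(2, Mul(Rational(1, 3), Pow(S, Rational(1, 2)))) (Function('D')(S) = Add(2, Mul(Rational(-1, 3), Mul(-1, Pow(S, Rational(1, 2))))) = Add(2, Mul(Rational(1, 3), Pow(S, Rational(1, 2)))))
N = Rational(15, 7) (N = Add(2, Mul(-1, Mul(1, Pow(-7, -1)))) = Add(2, Mul(-1, Mul(1, Rational(-1, 7)))) = Add(2, Mul(-1, Rational(-1, 7))) = Add(2, Rational(1, 7)) = Rational(15, 7) ≈ 2.1429)
Function('K')(t, R) = Add(-3, t) (Function('K')(t, R) = Add(Add(-21, t), 18) = Add(-3, t))
Function('W')(G) = Add(Rational(30, 7), Mul(Rational(5, 7), Pow(G, Rational(1, 2)))) (Function('W')(G) = Mul(Add(2, Mul(Rational(1, 3), Pow(G, Rational(1, 2)))), Rational(15, 7)) = Add(Rational(30, 7), Mul(Rational(5, 7), Pow(G, Rational(1, 2)))))
Add(Mul(Function('B')(-63, -66), Pow(-2053, -1)), Mul(Function('W')(-33), Pow(Function('K')(37, 13), -1))) = Add(Mul(Mul(4, -63), Pow(-2053, -1)), Mul(Add(Rational(30, 7), Mul(Rational(5, 7), Pow(-33, Rational(1, 2)))), Pow(Add(-3, 37), -1))) = Add(Mul(-252, Rational(-1, 2053)), Mul(Add(Rational(30, 7), Mul(Rational(5, 7), Mul(I, Pow(33, Rational(1, 2))))), Pow(34, -1))) = Add(Rational(252, 2053), Mul(Add(Rational(30, 7), Mul(Rational(5, 7), I, Pow(33, Rational(1, 2)))), Rational(1, 34))) = Add(Rational(252, 2053), Add(Rational(15, 119), Mul(Rational(5, 238), I, Pow(33, Rational(1, 2))))) = Add(Rational(60783, 244307), Mul(Rational(5, 238), I, Pow(33, Rational(1, 2))))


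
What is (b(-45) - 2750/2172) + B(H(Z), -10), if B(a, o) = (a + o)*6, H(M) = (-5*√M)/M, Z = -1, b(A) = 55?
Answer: -6805/1086 + 30*I ≈ -6.2661 + 30.0*I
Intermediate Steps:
H(M) = -5/√M
B(a, o) = 6*a + 6*o
(b(-45) - 2750/2172) + B(H(Z), -10) = (55 - 2750/2172) + (6*(-(-5)*I) + 6*(-10)) = (55 - 2750*1/2172) + (6*(-(-5)*I) - 60) = (55 - 1375/1086) + (6*(5*I) - 60) = 58355/1086 + (30*I - 60) = 58355/1086 + (-60 + 30*I) = -6805/1086 + 30*I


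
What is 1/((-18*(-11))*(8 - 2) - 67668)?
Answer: -1/66480 ≈ -1.5042e-5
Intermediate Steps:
1/((-18*(-11))*(8 - 2) - 67668) = 1/(198*6 - 67668) = 1/(1188 - 67668) = 1/(-66480) = -1/66480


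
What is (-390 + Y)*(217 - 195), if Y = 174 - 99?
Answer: -6930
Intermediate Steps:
Y = 75
(-390 + Y)*(217 - 195) = (-390 + 75)*(217 - 195) = -315*22 = -6930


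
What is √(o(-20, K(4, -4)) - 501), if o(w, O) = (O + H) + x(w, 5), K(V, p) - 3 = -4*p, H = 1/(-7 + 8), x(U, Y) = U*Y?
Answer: I*√581 ≈ 24.104*I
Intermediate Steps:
H = 1 (H = 1/1 = 1)
K(V, p) = 3 - 4*p
o(w, O) = 1 + O + 5*w (o(w, O) = (O + 1) + w*5 = (1 + O) + 5*w = 1 + O + 5*w)
√(o(-20, K(4, -4)) - 501) = √((1 + (3 - 4*(-4)) + 5*(-20)) - 501) = √((1 + (3 + 16) - 100) - 501) = √((1 + 19 - 100) - 501) = √(-80 - 501) = √(-581) = I*√581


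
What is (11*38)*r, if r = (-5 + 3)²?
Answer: 1672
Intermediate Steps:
r = 4 (r = (-2)² = 4)
(11*38)*r = (11*38)*4 = 418*4 = 1672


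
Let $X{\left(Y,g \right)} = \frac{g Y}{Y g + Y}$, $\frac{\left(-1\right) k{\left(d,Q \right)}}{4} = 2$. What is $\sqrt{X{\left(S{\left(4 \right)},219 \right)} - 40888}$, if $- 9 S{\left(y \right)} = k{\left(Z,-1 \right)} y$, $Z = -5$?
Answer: $\frac{i \sqrt{494732755}}{110} \approx 202.21 i$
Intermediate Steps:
$k{\left(d,Q \right)} = -8$ ($k{\left(d,Q \right)} = \left(-4\right) 2 = -8$)
$S{\left(y \right)} = \frac{8 y}{9}$ ($S{\left(y \right)} = - \frac{\left(-8\right) y}{9} = \frac{8 y}{9}$)
$X{\left(Y,g \right)} = \frac{Y g}{Y + Y g}$
$\sqrt{X{\left(S{\left(4 \right)},219 \right)} - 40888} = \sqrt{\frac{219}{1 + 219} - 40888} = \sqrt{\frac{219}{220} - 40888} = \sqrt{- \frac{8995141}{220}} = \frac{i \sqrt{494732755}}{110}$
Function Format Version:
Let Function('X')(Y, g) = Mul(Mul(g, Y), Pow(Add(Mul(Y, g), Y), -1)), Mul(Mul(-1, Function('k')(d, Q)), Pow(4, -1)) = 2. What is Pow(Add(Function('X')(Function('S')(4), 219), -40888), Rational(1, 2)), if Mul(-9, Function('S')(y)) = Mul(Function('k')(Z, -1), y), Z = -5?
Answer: Mul(Rational(1, 110), I, Pow(494732755, Rational(1, 2))) ≈ Mul(202.21, I)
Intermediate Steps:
Function('k')(d, Q) = -8 (Function('k')(d, Q) = Mul(-4, 2) = -8)
Function('S')(y) = Mul(Rational(8, 9), y) (Function('S')(y) = Mul(Rational(-1, 9), Mul(-8, y)) = Mul(Rational(8, 9), y))
Function('X')(Y, g) = Mul(Y, g, Pow(Add(Y, Mul(Y, g)), -1)) (Function('X')(Y, g) = Mul(Mul(Y, g), Pow(Add(Y, Mul(Y, g)), -1)) = Mul(Y, g, Pow(Add(Y, Mul(Y, g)), -1)))
Pow(Add(Function('X')(Function('S')(4), 219), -40888), Rational(1, 2)) = Pow(Add(Mul(219, Pow(Add(1, 219), -1)), -40888), Rational(1, 2)) = Pow(Add(Mul(219, Pow(220, -1)), -40888), Rational(1, 2)) = Pow(Add(Mul(219, Rational(1, 220)), -40888), Rational(1, 2)) = Pow(Add(Rational(219, 220), -40888), Rational(1, 2)) = Pow(Rational(-8995141, 220), Rational(1, 2)) = Mul(Rational(1, 110), I, Pow(494732755, Rational(1, 2)))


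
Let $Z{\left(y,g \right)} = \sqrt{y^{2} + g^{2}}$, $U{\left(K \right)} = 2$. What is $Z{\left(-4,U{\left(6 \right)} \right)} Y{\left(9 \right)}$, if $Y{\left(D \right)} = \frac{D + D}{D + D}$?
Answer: $2 \sqrt{5} \approx 4.4721$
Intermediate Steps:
$Y{\left(D \right)} = 1$ ($Y{\left(D \right)} = \frac{2 D}{2 D} = 2 D \frac{1}{2 D} = 1$)
$Z{\left(y,g \right)} = \sqrt{g^{2} + y^{2}}$
$Z{\left(-4,U{\left(6 \right)} \right)} Y{\left(9 \right)} = \sqrt{2^{2} + \left(-4\right)^{2}} \cdot 1 = \sqrt{4 + 16} \cdot 1 = \sqrt{20} \cdot 1 = 2 \sqrt{5} \cdot 1 = 2 \sqrt{5}$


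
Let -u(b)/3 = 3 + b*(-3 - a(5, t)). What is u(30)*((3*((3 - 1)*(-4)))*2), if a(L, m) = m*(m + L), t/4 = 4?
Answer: -1464048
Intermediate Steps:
t = 16 (t = 4*4 = 16)
a(L, m) = m*(L + m)
u(b) = -9 + 1017*b (u(b) = -3*(3 + b*(-3 - 16*(5 + 16))) = -3*(3 + b*(-3 - 16*21)) = -3*(3 + b*(-3 - 1*336)) = -3*(3 + b*(-3 - 336)) = -3*(3 + b*(-339)) = -3*(3 - 339*b) = -9 + 1017*b)
u(30)*((3*((3 - 1)*(-4)))*2) = (-9 + 1017*30)*((3*((3 - 1)*(-4)))*2) = (-9 + 30510)*((3*(2*(-4)))*2) = 30501*((3*(-8))*2) = 30501*(-24*2) = 30501*(-48) = -1464048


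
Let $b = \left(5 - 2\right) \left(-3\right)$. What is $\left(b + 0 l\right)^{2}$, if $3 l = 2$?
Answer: $81$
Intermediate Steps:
$l = \frac{2}{3}$ ($l = \frac{1}{3} \cdot 2 = \frac{2}{3} \approx 0.66667$)
$b = -9$ ($b = 3 \left(-3\right) = -9$)
$\left(b + 0 l\right)^{2} = \left(-9 + 0 \cdot \frac{2}{3}\right)^{2} = \left(-9 + 0\right)^{2} = \left(-9\right)^{2} = 81$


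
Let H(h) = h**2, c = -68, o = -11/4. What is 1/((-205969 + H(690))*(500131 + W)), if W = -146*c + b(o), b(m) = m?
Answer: 4/551128019475 ≈ 7.2578e-12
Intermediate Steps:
o = -11/4 (o = -11*1/4 = -11/4 ≈ -2.7500)
W = 39701/4 (W = -146*(-68) - 11/4 = 9928 - 11/4 = 39701/4 ≈ 9925.3)
1/((-205969 + H(690))*(500131 + W)) = 1/((-205969 + 690**2)*(500131 + 39701/4)) = 1/((-205969 + 476100)*(2040225/4)) = 1/(270131*(2040225/4)) = 1/(551128019475/4) = 4/551128019475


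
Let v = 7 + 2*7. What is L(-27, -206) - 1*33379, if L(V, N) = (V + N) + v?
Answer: -33591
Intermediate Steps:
v = 21 (v = 7 + 14 = 21)
L(V, N) = 21 + N + V (L(V, N) = (V + N) + 21 = (N + V) + 21 = 21 + N + V)
L(-27, -206) - 1*33379 = (21 - 206 - 27) - 1*33379 = -212 - 33379 = -33591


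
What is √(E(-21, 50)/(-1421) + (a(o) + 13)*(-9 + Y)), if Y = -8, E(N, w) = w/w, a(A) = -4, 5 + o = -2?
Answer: I*√6305006/203 ≈ 12.369*I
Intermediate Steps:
o = -7 (o = -5 - 2 = -7)
E(N, w) = 1
√(E(-21, 50)/(-1421) + (a(o) + 13)*(-9 + Y)) = √(1/(-1421) + (-4 + 13)*(-9 - 8)) = √(1*(-1/1421) + 9*(-17)) = √(-1/1421 - 153) = √(-217414/1421) = I*√6305006/203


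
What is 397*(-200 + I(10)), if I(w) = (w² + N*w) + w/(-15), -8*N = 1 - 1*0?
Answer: -485531/12 ≈ -40461.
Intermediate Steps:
N = -⅛ (N = -(1 - 1*0)/8 = -(1 + 0)/8 = -⅛*1 = -⅛ ≈ -0.12500)
I(w) = w² - 23*w/120 (I(w) = (w² - w/8) + w/(-15) = (w² - w/8) + w*(-1/15) = (w² - w/8) - w/15 = w² - 23*w/120)
397*(-200 + I(10)) = 397*(-200 + (1/120)*10*(-23 + 120*10)) = 397*(-200 + (1/120)*10*(-23 + 1200)) = 397*(-200 + (1/120)*10*1177) = 397*(-200 + 1177/12) = 397*(-1223/12) = -485531/12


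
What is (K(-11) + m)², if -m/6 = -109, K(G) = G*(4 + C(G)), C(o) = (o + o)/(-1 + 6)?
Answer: 10837264/25 ≈ 4.3349e+5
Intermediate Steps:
C(o) = 2*o/5 (C(o) = (2*o)/5 = (2*o)*(⅕) = 2*o/5)
K(G) = G*(4 + 2*G/5)
m = 654 (m = -6*(-109) = 654)
(K(-11) + m)² = ((⅖)*(-11)*(10 - 11) + 654)² = ((⅖)*(-11)*(-1) + 654)² = (22/5 + 654)² = (3292/5)² = 10837264/25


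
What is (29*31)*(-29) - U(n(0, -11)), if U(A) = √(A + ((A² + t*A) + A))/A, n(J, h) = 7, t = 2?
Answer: -26071 - √77/7 ≈ -26072.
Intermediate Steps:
U(A) = √(A² + 4*A)/A (U(A) = √(A + ((A² + 2*A) + A))/A = √(A + (A² + 3*A))/A = √(A² + 4*A)/A)
(29*31)*(-29) - U(n(0, -11)) = (29*31)*(-29) - √(7*(4 + 7))/7 = 899*(-29) - √(7*11)/7 = -26071 - √77/7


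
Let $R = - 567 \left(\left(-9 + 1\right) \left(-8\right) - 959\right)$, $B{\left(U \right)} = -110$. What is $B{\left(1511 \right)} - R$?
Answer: $-507575$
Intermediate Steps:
$R = 507465$ ($R = - 567 \left(\left(-8\right) \left(-8\right) - 959\right) = - 567 \left(64 - 959\right) = \left(-567\right) \left(-895\right) = 507465$)
$B{\left(1511 \right)} - R = -110 - 507465 = -507575$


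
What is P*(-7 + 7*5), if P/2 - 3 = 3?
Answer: 336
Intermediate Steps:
P = 12 (P = 6 + 2*3 = 6 + 6 = 12)
P*(-7 + 7*5) = 12*(-7 + 7*5) = 12*(-7 + 35) = 12*28 = 336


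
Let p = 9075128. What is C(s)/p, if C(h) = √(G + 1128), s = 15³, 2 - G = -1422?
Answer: √638/4537564 ≈ 5.5666e-6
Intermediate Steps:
G = 1424 (G = 2 - 1*(-1422) = 2 + 1422 = 1424)
s = 3375
C(h) = 2*√638 (C(h) = √(1424 + 1128) = √2552 = 2*√638)
C(s)/p = (2*√638)/9075128 = (2*√638)*(1/9075128) = √638/4537564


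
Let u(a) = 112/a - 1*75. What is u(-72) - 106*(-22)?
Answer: 20299/9 ≈ 2255.4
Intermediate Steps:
u(a) = -75 + 112/a (u(a) = 112/a - 75 = -75 + 112/a)
u(-72) - 106*(-22) = (-75 + 112/(-72)) - 106*(-22) = (-75 + 112*(-1/72)) - 1*(-2332) = (-75 - 14/9) + 2332 = -689/9 + 2332 = 20299/9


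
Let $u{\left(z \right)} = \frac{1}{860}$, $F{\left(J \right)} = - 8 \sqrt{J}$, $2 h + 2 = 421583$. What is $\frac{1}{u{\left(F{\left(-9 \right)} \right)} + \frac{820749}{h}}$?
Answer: $\frac{120853220}{470703287} \approx 0.25675$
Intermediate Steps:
$h = \frac{421581}{2}$ ($h = -1 + \frac{1}{2} \cdot 421583 = -1 + \frac{421583}{2} = \frac{421581}{2} \approx 2.1079 \cdot 10^{5}$)
$u{\left(z \right)} = \frac{1}{860}$
$\frac{1}{u{\left(F{\left(-9 \right)} \right)} + \frac{820749}{h}} = \frac{1}{\frac{1}{860} + \frac{820749}{\frac{421581}{2}}} = \frac{1}{\frac{1}{860} + 820749 \cdot \frac{2}{421581}} = \frac{1}{\frac{1}{860} + \frac{547166}{140527}} = \frac{1}{\frac{470703287}{120853220}} = \frac{120853220}{470703287}$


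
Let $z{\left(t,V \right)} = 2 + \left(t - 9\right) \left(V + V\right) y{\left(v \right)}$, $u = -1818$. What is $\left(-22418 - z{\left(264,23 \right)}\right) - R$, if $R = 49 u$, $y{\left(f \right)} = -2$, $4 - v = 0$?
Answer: $90122$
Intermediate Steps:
$v = 4$ ($v = 4 - 0 = 4 + 0 = 4$)
$z{\left(t,V \right)} = 2 - 4 V \left(-9 + t\right)$ ($z{\left(t,V \right)} = 2 + \left(t - 9\right) \left(V + V\right) \left(-2\right) = 2 + \left(-9 + t\right) 2 V \left(-2\right) = 2 + 2 V \left(-9 + t\right) \left(-2\right) = 2 - 4 V \left(-9 + t\right)$)
$R = -89082$ ($R = 49 \left(-1818\right) = -89082$)
$\left(-22418 - z{\left(264,23 \right)}\right) - R = \left(-22418 - \left(2 + 36 \cdot 23 - 92 \cdot 264\right)\right) - -89082 = \left(-22418 - \left(2 + 828 - 24288\right)\right) + 89082 = \left(-22418 - -23458\right) + 89082 = \left(-22418 + 23458\right) + 89082 = 1040 + 89082 = 90122$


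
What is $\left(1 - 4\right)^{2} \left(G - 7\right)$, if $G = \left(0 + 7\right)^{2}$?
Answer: $378$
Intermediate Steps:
$G = 49$ ($G = 7^{2} = 49$)
$\left(1 - 4\right)^{2} \left(G - 7\right) = \left(1 - 4\right)^{2} \left(49 - 7\right) = \left(-3\right)^{2} \cdot 42 = 9 \cdot 42 = 378$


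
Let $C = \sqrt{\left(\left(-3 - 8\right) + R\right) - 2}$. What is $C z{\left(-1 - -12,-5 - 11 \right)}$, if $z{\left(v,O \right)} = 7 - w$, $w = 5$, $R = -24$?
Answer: $2 i \sqrt{37} \approx 12.166 i$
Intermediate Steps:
$z{\left(v,O \right)} = 2$ ($z{\left(v,O \right)} = 7 - 5 = 2$)
$C = i \sqrt{37}$ ($C = \sqrt{\left(\left(-3 - 8\right) - 24\right) - 2} = \sqrt{\left(-11 - 24\right) - 2} = \sqrt{-35 - 2} = \sqrt{-37} = i \sqrt{37} \approx 6.0828 i$)
$C z{\left(-1 - -12,-5 - 11 \right)} = i \sqrt{37} \cdot 2 = 2 i \sqrt{37}$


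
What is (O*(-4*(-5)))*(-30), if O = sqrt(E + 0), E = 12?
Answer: -1200*sqrt(3) ≈ -2078.5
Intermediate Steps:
O = 2*sqrt(3) (O = sqrt(12 + 0) = sqrt(12) = 2*sqrt(3) ≈ 3.4641)
(O*(-4*(-5)))*(-30) = ((2*sqrt(3))*(-4*(-5)))*(-30) = ((2*sqrt(3))*20)*(-30) = (40*sqrt(3))*(-30) = -1200*sqrt(3)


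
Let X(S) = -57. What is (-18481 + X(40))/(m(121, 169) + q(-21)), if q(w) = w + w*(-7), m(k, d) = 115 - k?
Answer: -9269/60 ≈ -154.48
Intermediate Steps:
q(w) = -6*w (q(w) = w - 7*w = -6*w)
(-18481 + X(40))/(m(121, 169) + q(-21)) = (-18481 - 57)/((115 - 1*121) - 6*(-21)) = -18538/((115 - 121) + 126) = -18538/(-6 + 126) = -18538/120 = -18538*1/120 = -9269/60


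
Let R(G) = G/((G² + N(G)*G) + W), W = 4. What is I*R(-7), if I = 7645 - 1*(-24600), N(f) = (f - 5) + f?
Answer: -225715/186 ≈ -1213.5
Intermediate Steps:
N(f) = -5 + 2*f (N(f) = (-5 + f) + f = -5 + 2*f)
I = 32245 (I = 7645 + 24600 = 32245)
R(G) = G/(4 + G² + G*(-5 + 2*G)) (R(G) = G/((G² + (-5 + 2*G)*G) + 4) = G/((G² + G*(-5 + 2*G)) + 4) = G/(4 + G² + G*(-5 + 2*G)))
I*R(-7) = 32245*(-7/(4 - 5*(-7) + 3*(-7)²)) = 32245*(-7/(4 + 35 + 3*49)) = 32245*(-7/(4 + 35 + 147)) = 32245*(-7/186) = -225715/186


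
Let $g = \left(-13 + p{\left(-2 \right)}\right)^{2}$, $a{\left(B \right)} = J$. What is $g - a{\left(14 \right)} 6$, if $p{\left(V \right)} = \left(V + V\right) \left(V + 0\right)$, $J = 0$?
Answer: $25$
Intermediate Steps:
$a{\left(B \right)} = 0$
$p{\left(V \right)} = 2 V^{2}$ ($p{\left(V \right)} = 2 V V = 2 V^{2}$)
$g = 25$ ($g = \left(-13 + 2 \left(-2\right)^{2}\right)^{2} = \left(-13 + 2 \cdot 4\right)^{2} = \left(-13 + 8\right)^{2} = \left(-5\right)^{2} = 25$)
$g - a{\left(14 \right)} 6 = 25 - 0 \cdot 6 = 25 - 0 = 25 + 0 = 25$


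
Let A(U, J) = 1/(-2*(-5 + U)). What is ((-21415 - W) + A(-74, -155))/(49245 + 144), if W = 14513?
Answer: -5676623/7803462 ≈ -0.72745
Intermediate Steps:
A(U, J) = 1/(10 - 2*U)
((-21415 - W) + A(-74, -155))/(49245 + 144) = ((-21415 - 1*14513) - 1/(-10 + 2*(-74)))/(49245 + 144) = ((-21415 - 14513) - 1/(-10 - 148))/49389 = (-35928 - 1/(-158))*(1/49389) = (-35928 - 1*(-1/158))*(1/49389) = (-35928 + 1/158)*(1/49389) = -5676623/158*1/49389 = -5676623/7803462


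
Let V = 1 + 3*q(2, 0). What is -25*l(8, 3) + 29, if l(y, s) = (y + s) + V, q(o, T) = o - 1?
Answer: -346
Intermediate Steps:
q(o, T) = -1 + o
V = 4 (V = 1 + 3*(-1 + 2) = 1 + 3*1 = 1 + 3 = 4)
l(y, s) = 4 + s + y (l(y, s) = (y + s) + 4 = (s + y) + 4 = 4 + s + y)
-25*l(8, 3) + 29 = -25*(4 + 3 + 8) + 29 = -25*15 + 29 = -375 + 29 = -346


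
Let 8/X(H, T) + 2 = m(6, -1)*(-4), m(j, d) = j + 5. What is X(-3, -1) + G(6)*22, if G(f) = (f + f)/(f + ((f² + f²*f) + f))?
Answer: 19/23 ≈ 0.82609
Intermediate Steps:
m(j, d) = 5 + j
X(H, T) = -4/23 (X(H, T) = 8/(-2 + (5 + 6)*(-4)) = 8/(-2 + 11*(-4)) = 8/(-2 - 44) = 8/(-46) = 8*(-1/46) = -4/23)
G(f) = 2*f/(f² + f³ + 2*f) (G(f) = (2*f)/(f + ((f² + f³) + f)) = (2*f)/(f + (f + f² + f³)) = (2*f)/(f² + f³ + 2*f) = 2*f/(f² + f³ + 2*f))
X(-3, -1) + G(6)*22 = -4/23 + (2/(2 + 6 + 6²))*22 = -4/23 + (2/(2 + 6 + 36))*22 = -4/23 + (2/44)*22 = -4/23 + (2*(1/44))*22 = -4/23 + (1/22)*22 = -4/23 + 1 = 19/23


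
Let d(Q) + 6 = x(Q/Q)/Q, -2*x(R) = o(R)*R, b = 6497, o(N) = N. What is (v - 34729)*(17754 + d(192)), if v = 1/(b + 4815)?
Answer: -2677393805682257/4343808 ≈ -6.1637e+8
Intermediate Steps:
x(R) = -R²/2 (x(R) = -R*R/2 = -R²/2)
d(Q) = -6 - 1/(2*Q) (d(Q) = -6 + (-(Q/Q)²/2)/Q = -6 + (-½*1²)/Q = -6 + (-½*1)/Q = -6 - 1/(2*Q))
v = 1/11312 (v = 1/(6497 + 4815) = 1/11312 ≈ 8.8402e-5)
(v - 34729)*(17754 + d(192)) = (1/11312 - 34729)*(17754 + (-6 - ½/192)) = -392854447*(17754 + (-6 - ½*1/192))/11312 = -392854447*(17754 + (-6 - 1/384))/11312 = -392854447*(17754 - 2305/384)/11312 = -392854447/11312*6815231/384 = -2677393805682257/4343808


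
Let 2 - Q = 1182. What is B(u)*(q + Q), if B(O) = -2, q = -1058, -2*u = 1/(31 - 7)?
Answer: 4476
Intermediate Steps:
Q = -1180 (Q = 2 - 1*1182 = 2 - 1182 = -1180)
u = -1/48 (u = -1/(2*(31 - 7)) = -½/24 = -½*1/24 = -1/48 ≈ -0.020833)
B(u)*(q + Q) = -2*(-1058 - 1180) = -2*(-2238) = 4476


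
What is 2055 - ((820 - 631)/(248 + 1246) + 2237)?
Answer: -30233/166 ≈ -182.13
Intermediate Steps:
2055 - ((820 - 631)/(248 + 1246) + 2237) = 2055 - (189/1494 + 2237) = 2055 - (189*(1/1494) + 2237) = 2055 - (21/166 + 2237) = 2055 - 1*371363/166 = 2055 - 371363/166 = -30233/166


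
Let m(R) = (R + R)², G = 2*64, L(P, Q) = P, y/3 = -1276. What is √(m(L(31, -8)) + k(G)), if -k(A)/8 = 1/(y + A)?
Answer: 3*√14617886/185 ≈ 62.000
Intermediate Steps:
y = -3828 (y = 3*(-1276) = -3828)
G = 128
m(R) = 4*R² (m(R) = (2*R)² = 4*R²)
k(A) = -8/(-3828 + A)
√(m(L(31, -8)) + k(G)) = √(4*31² - 8/(-3828 + 128)) = √(4*961 - 8/(-3700)) = √(3844 - 8*(-1/3700)) = √(3844 + 2/925) = √(3555702/925) = 3*√14617886/185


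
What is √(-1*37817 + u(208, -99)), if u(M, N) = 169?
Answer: 4*I*√2353 ≈ 194.03*I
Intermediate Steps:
√(-1*37817 + u(208, -99)) = √(-1*37817 + 169) = √(-37817 + 169) = √(-37648) = 4*I*√2353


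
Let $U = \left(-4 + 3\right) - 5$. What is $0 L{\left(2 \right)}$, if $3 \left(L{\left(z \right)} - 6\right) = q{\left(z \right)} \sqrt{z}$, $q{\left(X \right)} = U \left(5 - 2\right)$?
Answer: $0$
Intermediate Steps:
$U = -6$ ($U = -1 - 5 = -6$)
$q{\left(X \right)} = -18$ ($q{\left(X \right)} = - 6 \left(5 - 2\right) = \left(-6\right) 3 = -18$)
$L{\left(z \right)} = 6 - 6 \sqrt{z}$ ($L{\left(z \right)} = 6 + \frac{\left(-18\right) \sqrt{z}}{3} = 6 - 6 \sqrt{z}$)
$0 L{\left(2 \right)} = 0 \left(6 - 6 \sqrt{2}\right) = 0$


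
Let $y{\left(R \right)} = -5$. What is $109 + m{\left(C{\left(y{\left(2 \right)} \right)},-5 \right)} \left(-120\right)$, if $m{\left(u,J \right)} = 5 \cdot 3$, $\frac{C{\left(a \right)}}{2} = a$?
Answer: $-1691$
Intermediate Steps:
$C{\left(a \right)} = 2 a$
$m{\left(u,J \right)} = 15$
$109 + m{\left(C{\left(y{\left(2 \right)} \right)},-5 \right)} \left(-120\right) = 109 + 15 \left(-120\right) = 109 - 1800 = -1691$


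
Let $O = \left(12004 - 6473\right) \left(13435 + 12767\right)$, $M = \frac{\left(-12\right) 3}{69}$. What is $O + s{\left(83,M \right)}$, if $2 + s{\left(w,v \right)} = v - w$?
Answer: $\frac{3333233059}{23} \approx 1.4492 \cdot 10^{8}$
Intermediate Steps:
$M = - \frac{12}{23}$ ($M = \left(-36\right) \frac{1}{69} = - \frac{12}{23} \approx -0.52174$)
$O = 144923262$ ($O = 5531 \cdot 26202 = 144923262$)
$s{\left(w,v \right)} = -2 + v - w$ ($s{\left(w,v \right)} = -2 + \left(v - w\right) = -2 + v - w$)
$O + s{\left(83,M \right)} = 144923262 - \frac{1967}{23} = \frac{3333233059}{23}$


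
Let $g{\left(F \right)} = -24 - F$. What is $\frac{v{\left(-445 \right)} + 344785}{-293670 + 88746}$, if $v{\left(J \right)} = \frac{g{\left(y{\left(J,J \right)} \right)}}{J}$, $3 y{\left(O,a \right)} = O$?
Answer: $- \frac{230143801}{136786770} \approx -1.6825$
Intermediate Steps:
$y{\left(O,a \right)} = \frac{O}{3}$
$v{\left(J \right)} = \frac{-24 - \frac{J}{3}}{J}$
$\frac{v{\left(-445 \right)} + 344785}{-293670 + 88746} = \frac{\frac{-72 - -445}{3 \left(-445\right)} + 344785}{-293670 + 88746} = \frac{\frac{1}{3} \left(- \frac{1}{445}\right) \left(-72 + 445\right) + 344785}{-204924} = \left(\frac{1}{3} \left(- \frac{1}{445}\right) 373 + 344785\right) \left(- \frac{1}{204924}\right) = \left(- \frac{373}{1335} + 344785\right) \left(- \frac{1}{204924}\right) = \frac{460287602}{1335} \left(- \frac{1}{204924}\right) = - \frac{230143801}{136786770}$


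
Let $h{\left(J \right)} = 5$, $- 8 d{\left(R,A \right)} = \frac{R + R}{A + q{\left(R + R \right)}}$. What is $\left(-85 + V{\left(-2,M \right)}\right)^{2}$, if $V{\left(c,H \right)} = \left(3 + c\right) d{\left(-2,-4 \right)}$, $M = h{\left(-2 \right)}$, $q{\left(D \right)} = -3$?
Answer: $\frac{1418481}{196} \approx 7237.1$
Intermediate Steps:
$d{\left(R,A \right)} = - \frac{R}{4 \left(-3 + A\right)}$ ($d{\left(R,A \right)} = - \frac{\left(R + R\right) \frac{1}{A - 3}}{8} = - \frac{2 R \frac{1}{-3 + A}}{8} = - \frac{R}{4 \left(-3 + A\right)}$)
$M = 5$
$V{\left(c,H \right)} = - \frac{3}{14} - \frac{c}{14}$ ($V{\left(c,H \right)} = \left(3 + c\right) \left(\left(-1\right) \left(-2\right) \frac{1}{-12 + 4 \left(-4\right)}\right) = \left(3 + c\right) \left(\left(-1\right) \left(-2\right) \frac{1}{-12 - 16}\right) = \left(3 + c\right) \left(\left(-1\right) \left(-2\right) \frac{1}{-28}\right) = \left(3 + c\right) \left(\left(-1\right) \left(-2\right) \left(- \frac{1}{28}\right)\right) = \left(3 + c\right) \left(- \frac{1}{14}\right) = - \frac{3}{14} - \frac{c}{14}$)
$\left(-85 + V{\left(-2,M \right)}\right)^{2} = \left(-85 - \frac{1}{14}\right)^{2} = \left(- \frac{1191}{14}\right)^{2} = \frac{1418481}{196}$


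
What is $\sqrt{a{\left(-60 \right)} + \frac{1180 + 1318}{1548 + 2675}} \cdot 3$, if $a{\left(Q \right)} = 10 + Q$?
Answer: $\frac{6 i \sqrt{220284349}}{4223} \approx 21.087 i$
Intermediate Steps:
$\sqrt{a{\left(-60 \right)} + \frac{1180 + 1318}{1548 + 2675}} \cdot 3 = \sqrt{\left(10 - 60\right) + \frac{1180 + 1318}{1548 + 2675}} \cdot 3 = \sqrt{-50 + \frac{2498}{4223}} \cdot 3 = \sqrt{- \frac{208652}{4223}} \cdot 3 = \frac{2 i \sqrt{220284349}}{4223} \cdot 3 = \frac{6 i \sqrt{220284349}}{4223}$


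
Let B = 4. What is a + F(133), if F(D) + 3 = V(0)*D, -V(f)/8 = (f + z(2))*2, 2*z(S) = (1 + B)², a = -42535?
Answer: -69138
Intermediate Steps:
z(S) = 25/2 (z(S) = (1 + 4)²/2 = (½)*5² = (½)*25 = 25/2)
V(f) = -200 - 16*f (V(f) = -8*(f + 25/2)*2 = -8*(25/2 + f)*2 = -8*(25 + 2*f) = -200 - 16*f)
F(D) = -3 - 200*D (F(D) = -3 + (-200 - 16*0)*D = -3 + (-200 + 0)*D = -3 - 200*D)
a + F(133) = -42535 + (-3 - 200*133) = -42535 + (-3 - 26600) = -42535 - 26603 = -69138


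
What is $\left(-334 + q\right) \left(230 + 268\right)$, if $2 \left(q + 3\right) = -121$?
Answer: $-197955$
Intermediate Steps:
$q = - \frac{127}{2}$ ($q = -3 + \frac{1}{2} \left(-121\right) = -3 - \frac{121}{2} = - \frac{127}{2} \approx -63.5$)
$\left(-334 + q\right) \left(230 + 268\right) = \left(-334 - \frac{127}{2}\right) \left(230 + 268\right) = \left(- \frac{795}{2}\right) 498 = -197955$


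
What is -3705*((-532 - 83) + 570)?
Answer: 166725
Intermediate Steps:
-3705*((-532 - 83) + 570) = -3705*(-615 + 570) = -3705*(-45) = 166725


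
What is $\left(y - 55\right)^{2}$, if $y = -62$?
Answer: $13689$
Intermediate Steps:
$\left(y - 55\right)^{2} = \left(-62 - 55\right)^{2} = \left(-117\right)^{2} = 13689$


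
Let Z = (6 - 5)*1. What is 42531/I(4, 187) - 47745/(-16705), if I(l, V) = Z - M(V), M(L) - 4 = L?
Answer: -140281761/634790 ≈ -220.99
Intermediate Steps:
M(L) = 4 + L
Z = 1 (Z = 1*1 = 1)
I(l, V) = -3 - V (I(l, V) = 1 - (4 + V) = 1 + (-4 - V) = -3 - V)
42531/I(4, 187) - 47745/(-16705) = 42531/(-3 - 1*187) - 47745/(-16705) = 42531/(-3 - 187) - 47745*(-1/16705) = 42531/(-190) + 9549/3341 = 42531*(-1/190) + 9549/3341 = -42531/190 + 9549/3341 = -140281761/634790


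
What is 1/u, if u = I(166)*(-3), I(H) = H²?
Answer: -1/82668 ≈ -1.2097e-5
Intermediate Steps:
u = -82668 (u = 166²*(-3) = 27556*(-3) = -82668)
1/u = 1/(-82668) = -1/82668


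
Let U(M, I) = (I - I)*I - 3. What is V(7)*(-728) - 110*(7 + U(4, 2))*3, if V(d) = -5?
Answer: 2320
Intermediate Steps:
U(M, I) = -3 (U(M, I) = 0*I - 3 = 0 - 3 = -3)
V(7)*(-728) - 110*(7 + U(4, 2))*3 = -5*(-728) - 110*(7 - 3)*3 = 3640 - 440*3 = 3640 - 110*12 = 3640 - 1320 = 2320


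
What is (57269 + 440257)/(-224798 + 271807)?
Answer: 497526/47009 ≈ 10.584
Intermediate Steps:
(57269 + 440257)/(-224798 + 271807) = 497526/47009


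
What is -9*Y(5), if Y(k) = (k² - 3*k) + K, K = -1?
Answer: -81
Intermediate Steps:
Y(k) = -1 + k² - 3*k (Y(k) = (k² - 3*k) - 1 = -1 + k² - 3*k)
-9*Y(5) = -9*(-1 + 5² - 3*5) = -9*(-1 + 25 - 15) = -9*9 = -81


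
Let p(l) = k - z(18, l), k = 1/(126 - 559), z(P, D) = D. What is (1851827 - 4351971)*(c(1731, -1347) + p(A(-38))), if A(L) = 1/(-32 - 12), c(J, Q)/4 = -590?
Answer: 28103075518916/4763 ≈ 5.9003e+9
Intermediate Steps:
c(J, Q) = -2360 (c(J, Q) = 4*(-590) = -2360)
A(L) = -1/44 (A(L) = 1/(-44) = -1/44)
k = -1/433 (k = 1/(-433) = -1/433 ≈ -0.0023095)
p(l) = -1/433 - l
(1851827 - 4351971)*(c(1731, -1347) + p(A(-38))) = (1851827 - 4351971)*(-2360 + (-1/433 - 1*(-1/44))) = -2500144*(-2360 + (-1/433 + 1/44)) = -2500144*(-2360 + 389/19052) = -2500144*(-44962331/19052) = 28103075518916/4763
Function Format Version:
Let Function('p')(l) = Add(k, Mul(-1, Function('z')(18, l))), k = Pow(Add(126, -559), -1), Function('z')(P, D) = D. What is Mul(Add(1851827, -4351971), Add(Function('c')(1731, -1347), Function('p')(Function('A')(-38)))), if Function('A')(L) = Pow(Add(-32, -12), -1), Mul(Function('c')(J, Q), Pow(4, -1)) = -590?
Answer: Rational(28103075518916, 4763) ≈ 5.9003e+9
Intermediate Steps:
Function('c')(J, Q) = -2360 (Function('c')(J, Q) = Mul(4, -590) = -2360)
Function('A')(L) = Rational(-1, 44) (Function('A')(L) = Pow(-44, -1) = Rational(-1, 44))
k = Rational(-1, 433) (k = Pow(-433, -1) = Rational(-1, 433) ≈ -0.0023095)
Function('p')(l) = Add(Rational(-1, 433), Mul(-1, l))
Mul(Add(1851827, -4351971), Add(Function('c')(1731, -1347), Function('p')(Function('A')(-38)))) = Mul(Add(1851827, -4351971), Add(-2360, Add(Rational(-1, 433), Mul(-1, Rational(-1, 44))))) = Mul(-2500144, Add(-2360, Add(Rational(-1, 433), Rational(1, 44)))) = Mul(-2500144, Add(-2360, Rational(389, 19052))) = Mul(-2500144, Rational(-44962331, 19052)) = Rational(28103075518916, 4763)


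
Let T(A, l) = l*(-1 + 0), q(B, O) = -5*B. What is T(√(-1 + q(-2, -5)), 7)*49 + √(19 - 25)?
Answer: -343 + I*√6 ≈ -343.0 + 2.4495*I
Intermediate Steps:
T(A, l) = -l (T(A, l) = l*(-1) = -l)
T(√(-1 + q(-2, -5)), 7)*49 + √(19 - 25) = -1*7*49 + √(19 - 25) = -7*49 + √(-6) = -343 + I*√6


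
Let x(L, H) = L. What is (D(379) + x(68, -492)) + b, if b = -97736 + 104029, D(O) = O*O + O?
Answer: 150381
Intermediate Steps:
D(O) = O + O**2 (D(O) = O**2 + O = O + O**2)
b = 6293
(D(379) + x(68, -492)) + b = (379*(1 + 379) + 68) + 6293 = (379*380 + 68) + 6293 = (144020 + 68) + 6293 = 144088 + 6293 = 150381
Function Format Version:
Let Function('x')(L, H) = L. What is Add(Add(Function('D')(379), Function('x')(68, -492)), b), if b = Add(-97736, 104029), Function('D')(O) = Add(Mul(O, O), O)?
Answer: 150381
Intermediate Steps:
Function('D')(O) = Add(O, Pow(O, 2)) (Function('D')(O) = Add(Pow(O, 2), O) = Add(O, Pow(O, 2)))
b = 6293
Add(Add(Function('D')(379), Function('x')(68, -492)), b) = Add(Add(Mul(379, Add(1, 379)), 68), 6293) = Add(Add(Mul(379, 380), 68), 6293) = Add(Add(144020, 68), 6293) = Add(144088, 6293) = 150381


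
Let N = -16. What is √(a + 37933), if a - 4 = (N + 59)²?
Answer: √39786 ≈ 199.46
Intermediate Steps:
a = 1853 (a = 4 + (-16 + 59)² = 4 + 43² = 4 + 1849 = 1853)
√(a + 37933) = √(1853 + 37933) = √39786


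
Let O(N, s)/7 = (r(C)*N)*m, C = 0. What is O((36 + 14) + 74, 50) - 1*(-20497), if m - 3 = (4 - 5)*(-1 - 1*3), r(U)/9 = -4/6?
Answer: -15959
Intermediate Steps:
r(U) = -6 (r(U) = 9*(-4/6) = 9*(-4*⅙) = 9*(-⅔) = -6)
m = 7 (m = 3 + (4 - 5)*(-1 - 1*3) = 3 - (-1 - 3) = 3 - 1*(-4) = 3 + 4 = 7)
O(N, s) = -294*N (O(N, s) = 7*(-6*N*7) = 7*(-42*N) = -294*N)
O((36 + 14) + 74, 50) - 1*(-20497) = -294*((36 + 14) + 74) - 1*(-20497) = -294*(50 + 74) + 20497 = -294*124 + 20497 = -36456 + 20497 = -15959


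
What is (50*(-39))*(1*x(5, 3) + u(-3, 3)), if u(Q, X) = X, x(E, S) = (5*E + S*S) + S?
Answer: -78000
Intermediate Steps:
x(E, S) = S + S² + 5*E (x(E, S) = (5*E + S²) + S = (S² + 5*E) + S = S + S² + 5*E)
(50*(-39))*(1*x(5, 3) + u(-3, 3)) = (50*(-39))*(1*(3 + 3² + 5*5) + 3) = -1950*(1*(3 + 9 + 25) + 3) = -1950*(1*37 + 3) = -1950*(37 + 3) = -1950*40 = -78000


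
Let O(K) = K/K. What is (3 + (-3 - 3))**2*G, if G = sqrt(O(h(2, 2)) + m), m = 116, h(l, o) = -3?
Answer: 27*sqrt(13) ≈ 97.350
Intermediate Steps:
O(K) = 1
G = 3*sqrt(13) (G = sqrt(1 + 116) = sqrt(117) = 3*sqrt(13) ≈ 10.817)
(3 + (-3 - 3))**2*G = (3 + (-3 - 3))**2*(3*sqrt(13)) = (3 - 6)**2*(3*sqrt(13)) = (-3)**2*(3*sqrt(13)) = 9*(3*sqrt(13)) = 27*sqrt(13)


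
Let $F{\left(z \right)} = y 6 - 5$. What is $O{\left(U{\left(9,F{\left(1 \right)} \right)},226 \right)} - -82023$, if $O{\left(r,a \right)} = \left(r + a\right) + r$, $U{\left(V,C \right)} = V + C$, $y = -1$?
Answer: $82245$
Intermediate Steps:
$F{\left(z \right)} = -11$ ($F{\left(z \right)} = \left(-1\right) 6 - 5 = -6 - 5 = -11$)
$U{\left(V,C \right)} = C + V$
$O{\left(r,a \right)} = a + 2 r$ ($O{\left(r,a \right)} = \left(a + r\right) + r = a + 2 r$)
$O{\left(U{\left(9,F{\left(1 \right)} \right)},226 \right)} - -82023 = \left(226 + 2 \left(-11 + 9\right)\right) - -82023 = \left(226 + 2 \left(-2\right)\right) + 82023 = \left(226 - 4\right) + 82023 = 222 + 82023 = 82245$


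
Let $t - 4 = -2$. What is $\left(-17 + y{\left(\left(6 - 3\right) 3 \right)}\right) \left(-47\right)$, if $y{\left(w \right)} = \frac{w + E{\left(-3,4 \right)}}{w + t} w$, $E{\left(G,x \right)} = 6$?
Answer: $\frac{2444}{11} \approx 222.18$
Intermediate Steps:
$t = 2$ ($t = 4 - 2 = 2$)
$y{\left(w \right)} = \frac{w \left(6 + w\right)}{2 + w}$ ($y{\left(w \right)} = \frac{w + 6}{w + 2} w = \frac{6 + w}{2 + w} w = \frac{w \left(6 + w\right)}{2 + w}$)
$\left(-17 + y{\left(\left(6 - 3\right) 3 \right)}\right) \left(-47\right) = \left(-17 + \frac{\left(6 - 3\right) 3 \left(6 + \left(6 - 3\right) 3\right)}{2 + \left(6 - 3\right) 3}\right) \left(-47\right) = \left(-17 + \frac{3 \cdot 3 \left(6 + 3 \cdot 3\right)}{2 + 3 \cdot 3}\right) \left(-47\right) = \left(-17 + \frac{9 \left(6 + 9\right)}{2 + 9}\right) \left(-47\right) = \left(-17 + 9 \cdot \frac{1}{11} \cdot 15\right) \left(-47\right) = \left(-17 + \frac{135}{11}\right) \left(-47\right) = \left(- \frac{52}{11}\right) \left(-47\right) = \frac{2444}{11}$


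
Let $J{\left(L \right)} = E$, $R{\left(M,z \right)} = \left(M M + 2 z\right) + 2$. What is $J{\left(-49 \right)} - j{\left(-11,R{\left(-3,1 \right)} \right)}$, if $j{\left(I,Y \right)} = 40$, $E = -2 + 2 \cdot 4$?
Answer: $-34$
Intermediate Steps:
$R{\left(M,z \right)} = 2 + M^{2} + 2 z$ ($R{\left(M,z \right)} = \left(M^{2} + 2 z\right) + 2 = 2 + M^{2} + 2 z$)
$E = 6$ ($E = -2 + 8 = 6$)
$J{\left(L \right)} = 6$
$J{\left(-49 \right)} - j{\left(-11,R{\left(-3,1 \right)} \right)} = 6 - 40 = -34$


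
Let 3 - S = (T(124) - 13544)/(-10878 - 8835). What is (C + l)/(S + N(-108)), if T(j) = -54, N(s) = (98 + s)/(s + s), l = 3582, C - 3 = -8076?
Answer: -3187118988/1672331 ≈ -1905.8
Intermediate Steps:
C = -8073 (C = 3 - 8076 = -8073)
N(s) = (98 + s)/(2*s) (N(s) = (98 + s)/((2*s)) = (98 + s)*(1/(2*s)) = (98 + s)/(2*s))
S = 45541/19713 (S = 3 - (-54 - 13544)/(-10878 - 8835) = 3 - (-13598)/(-19713) = 3 - (-13598)*(-1)/19713 = 3 - 1*13598/19713 = 3 - 13598/19713 = 45541/19713 ≈ 2.3102)
(C + l)/(S + N(-108)) = (-8073 + 3582)/(45541/19713 + (½)*(98 - 108)/(-108)) = -4491/(45541/19713 + (½)*(-1/108)*(-10)) = -4491/(45541/19713 + 5/108) = -4491/1672331/709668 = -4491*709668/1672331 = -3187118988/1672331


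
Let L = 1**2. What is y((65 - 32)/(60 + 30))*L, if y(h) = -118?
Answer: -118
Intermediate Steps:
L = 1
y((65 - 32)/(60 + 30))*L = -118*1 = -118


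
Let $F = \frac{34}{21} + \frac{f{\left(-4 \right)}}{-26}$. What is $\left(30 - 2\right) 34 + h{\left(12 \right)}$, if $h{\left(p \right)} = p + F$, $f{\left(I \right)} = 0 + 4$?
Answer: $\frac{263572}{273} \approx 965.46$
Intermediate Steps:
$f{\left(I \right)} = 4$
$F = \frac{400}{273}$ ($F = \frac{34}{21} + \frac{4}{-26} = 34 \cdot \frac{1}{21} + 4 \left(- \frac{1}{26}\right) = \frac{34}{21} - \frac{2}{13} = \frac{400}{273} \approx 1.4652$)
$h{\left(p \right)} = \frac{400}{273} + p$ ($h{\left(p \right)} = p + \frac{400}{273} = \frac{400}{273} + p$)
$\left(30 - 2\right) 34 + h{\left(12 \right)} = \left(30 - 2\right) 34 + \left(\frac{400}{273} + 12\right) = 28 \cdot 34 + \frac{3676}{273} = 952 + \frac{3676}{273} = \frac{263572}{273}$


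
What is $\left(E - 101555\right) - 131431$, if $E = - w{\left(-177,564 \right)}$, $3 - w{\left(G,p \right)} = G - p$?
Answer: $-233730$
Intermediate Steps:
$w{\left(G,p \right)} = 3 + p - G$ ($w{\left(G,p \right)} = 3 - \left(G - p\right) = 3 + p - G$)
$E = -744$ ($E = - (3 + 564 - -177) = - (3 + 564 + 177) = \left(-1\right) 744 = -744$)
$\left(E - 101555\right) - 131431 = \left(-744 - 101555\right) - 131431 = -102299 - 131431 = -233730$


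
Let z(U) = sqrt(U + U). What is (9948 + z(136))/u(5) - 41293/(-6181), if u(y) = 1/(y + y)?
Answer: 87846739/883 + 40*sqrt(17) ≈ 99652.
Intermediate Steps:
z(U) = sqrt(2)*sqrt(U) (z(U) = sqrt(2*U) = sqrt(2)*sqrt(U))
u(y) = 1/(2*y)
(9948 + z(136))/u(5) - 41293/(-6181) = (9948 + sqrt(2)*sqrt(136))/(((1/2)/5)) - 41293/(-6181) = (9948 + sqrt(2)*(2*sqrt(34)))/(((1/2)*(1/5))) - 41293*(-1/6181) = (9948 + 4*sqrt(17))/(1/10) + 5899/883 = (9948 + 4*sqrt(17))*10 + 5899/883 = (99480 + 40*sqrt(17)) + 5899/883 = 87846739/883 + 40*sqrt(17)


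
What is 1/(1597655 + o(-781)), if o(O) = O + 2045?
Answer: 1/1598919 ≈ 6.2542e-7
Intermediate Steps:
o(O) = 2045 + O
1/(1597655 + o(-781)) = 1/(1597655 + (2045 - 781)) = 1/(1597655 + 1264) = 1/1598919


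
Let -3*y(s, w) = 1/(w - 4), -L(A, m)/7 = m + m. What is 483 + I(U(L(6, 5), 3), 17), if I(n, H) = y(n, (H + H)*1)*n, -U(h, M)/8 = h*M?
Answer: 1393/3 ≈ 464.33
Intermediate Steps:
L(A, m) = -14*m (L(A, m) = -7*(m + m) = -14*m)
U(h, M) = -8*M*h (U(h, M) = -8*h*M = -8*M*h)
y(s, w) = -1/(3*(-4 + w)) (y(s, w) = -1/(3*(w - 4)) = -1/(3*(-4 + w)))
I(n, H) = -n/(-12 + 6*H) (I(n, H) = (-1/(-12 + 3*((H + H)*1)))*n = (-1/(-12 + 3*((2*H)*1)))*n = (-1/(-12 + 3*(2*H)))*n = (-1/(-12 + 6*H))*n = -n/(-12 + 6*H))
483 + I(U(L(6, 5), 3), 17) = 483 - (-8*3*(-14*5))/(-12 + 6*17) = 483 - (-8*3*(-70))/(-12 + 102) = 483 - 1*1680/90 = 483 - 1*1680*1/90 = 483 - 56/3 = 1393/3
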